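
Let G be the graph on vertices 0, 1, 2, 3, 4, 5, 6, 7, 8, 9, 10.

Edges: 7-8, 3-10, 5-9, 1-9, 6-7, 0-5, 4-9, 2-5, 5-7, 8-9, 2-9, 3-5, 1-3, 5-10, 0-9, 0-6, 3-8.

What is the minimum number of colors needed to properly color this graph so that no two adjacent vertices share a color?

2, 5, 9 are mutually adjacent, so at least 3 colors are needed.
A valid assignment using 3 colors: 0=green, 1=blue, 2=green, 3=red, 4=blue, 5=blue, 6=blue, 7=red, 8=blue, 9=red, 10=green. Every edge joins two different colors.

3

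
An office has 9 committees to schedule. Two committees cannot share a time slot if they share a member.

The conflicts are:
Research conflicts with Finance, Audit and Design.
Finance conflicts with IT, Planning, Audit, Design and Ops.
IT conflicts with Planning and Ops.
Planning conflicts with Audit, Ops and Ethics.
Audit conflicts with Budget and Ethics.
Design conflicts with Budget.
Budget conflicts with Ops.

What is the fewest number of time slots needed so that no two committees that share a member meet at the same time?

4

Finance, IT, Planning, Ops are mutually in conflict, so at least 4 time slots are needed.
Using 4 time slots: Research=3, Finance=1, IT=4, Planning=3, Audit=2, Design=2, Budget=1, Ops=2, Ethics=1. No two conflicting committees share a time slot.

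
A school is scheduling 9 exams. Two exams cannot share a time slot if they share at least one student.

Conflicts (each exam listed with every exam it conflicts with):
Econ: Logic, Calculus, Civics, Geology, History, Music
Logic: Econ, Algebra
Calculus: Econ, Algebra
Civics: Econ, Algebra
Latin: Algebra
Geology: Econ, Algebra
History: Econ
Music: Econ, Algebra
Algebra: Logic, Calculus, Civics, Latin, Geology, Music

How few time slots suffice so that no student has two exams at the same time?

Econ and Geology conflict, so at least 2 time slots are needed.
2 time slots suffice: time slot 1 → {Econ, Algebra}; time slot 2 → {Logic, Calculus, Civics, Latin, Geology, History, Music}. Each listed conflict is separated.

2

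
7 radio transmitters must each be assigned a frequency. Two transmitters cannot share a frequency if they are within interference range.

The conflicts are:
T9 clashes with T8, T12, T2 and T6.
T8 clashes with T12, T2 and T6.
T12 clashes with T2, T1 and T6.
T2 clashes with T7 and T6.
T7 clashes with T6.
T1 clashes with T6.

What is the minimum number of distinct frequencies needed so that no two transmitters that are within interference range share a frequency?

5

T9, T8, T12, T2, T6 all conflict with each other, so at least 5 frequencies are needed.
Using 5 frequencies: T9=4, T8=5, T12=3, T2=2, T7=3, T1=2, T6=1. Every pair that conflicts lands in different frequencies.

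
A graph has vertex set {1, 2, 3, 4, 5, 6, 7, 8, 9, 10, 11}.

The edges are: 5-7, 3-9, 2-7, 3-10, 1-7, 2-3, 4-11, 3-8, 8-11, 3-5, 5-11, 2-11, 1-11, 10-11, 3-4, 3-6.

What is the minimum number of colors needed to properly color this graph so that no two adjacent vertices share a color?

1 and 11 are adjacent, so at least 2 colors are needed.
2 colors suffice: color a → {3, 7, 11}; color b → {1, 2, 4, 5, 6, 8, 9, 10}. Each edge has distinct colors on its endpoints.

2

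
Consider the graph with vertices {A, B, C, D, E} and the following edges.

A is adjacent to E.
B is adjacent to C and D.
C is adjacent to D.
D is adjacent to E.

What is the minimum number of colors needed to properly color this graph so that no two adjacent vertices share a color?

B, C, D are pairwise adjacent, so at least 3 colors are needed.
3 colors suffice: color red → {A, D}; color blue → {B, E}; color green → {C}. Each edge has distinct colors on its endpoints.

3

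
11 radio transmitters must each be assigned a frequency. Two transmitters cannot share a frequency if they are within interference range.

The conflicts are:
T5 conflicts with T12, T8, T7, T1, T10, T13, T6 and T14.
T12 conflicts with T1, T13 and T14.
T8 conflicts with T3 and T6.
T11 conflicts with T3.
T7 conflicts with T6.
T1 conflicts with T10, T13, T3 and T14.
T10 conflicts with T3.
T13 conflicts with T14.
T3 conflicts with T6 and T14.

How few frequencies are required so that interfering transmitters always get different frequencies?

T5, T12, T1, T13, T14 all conflict with each other, so at least 5 frequencies are needed.
5 frequencies suffice: frequency 1 → {T5, T3}; frequency 2 → {T11, T1, T6}; frequency 3 → {T8, T7, T10, T14}; frequency 4 → {T13}; frequency 5 → {T12}. Each listed conflict is separated.

5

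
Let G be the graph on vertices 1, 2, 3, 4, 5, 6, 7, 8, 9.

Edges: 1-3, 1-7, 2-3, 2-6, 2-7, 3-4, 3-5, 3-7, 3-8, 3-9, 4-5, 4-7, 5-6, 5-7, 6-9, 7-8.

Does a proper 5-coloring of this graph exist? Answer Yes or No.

The chromatic number is 4. 3, 4, 5, 7 form a clique, so at least 4 colors are needed.
One proper 4-coloring: 1=green, 2=green, 3=red, 4=yellow, 5=green, 6=red, 7=blue, 8=green, 9=blue.
Since 5 ≥ 4, a proper 5-coloring certainly exists.

Yes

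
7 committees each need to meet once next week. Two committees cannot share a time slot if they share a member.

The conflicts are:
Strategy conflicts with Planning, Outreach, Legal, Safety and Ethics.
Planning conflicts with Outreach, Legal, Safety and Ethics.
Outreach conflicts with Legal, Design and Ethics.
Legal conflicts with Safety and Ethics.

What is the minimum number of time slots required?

5

Strategy, Planning, Outreach, Legal, Ethics all conflict with each other, so at least 5 time slots are needed.
Using 5 time slots: Strategy=2, Planning=3, Outreach=1, Legal=4, Safety=1, Design=2, Ethics=5. No two conflicting committees share a time slot.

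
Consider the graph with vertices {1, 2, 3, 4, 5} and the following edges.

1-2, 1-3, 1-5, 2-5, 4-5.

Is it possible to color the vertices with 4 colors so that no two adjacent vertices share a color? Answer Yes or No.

Yes

The chromatic number is 3. 1, 2, 5 form a triangle, so at least 3 colors are needed.
3 colors suffice: color a → {1, 4}; color b → {3, 5}; color c → {2}.
Since 4 ≥ 3, a proper 4-coloring certainly exists.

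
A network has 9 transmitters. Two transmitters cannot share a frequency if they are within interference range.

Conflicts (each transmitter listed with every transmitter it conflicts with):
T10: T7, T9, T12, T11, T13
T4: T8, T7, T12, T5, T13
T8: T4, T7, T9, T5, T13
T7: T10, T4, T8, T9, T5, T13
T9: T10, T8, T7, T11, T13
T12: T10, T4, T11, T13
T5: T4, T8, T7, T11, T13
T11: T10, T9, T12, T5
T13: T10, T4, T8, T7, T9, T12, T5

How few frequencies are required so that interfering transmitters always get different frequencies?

5

T4, T8, T7, T5, T13 are mutually in conflict, so at least 5 frequencies are needed.
5 frequencies suffice: frequency 1 → {T11, T13}; frequency 2 → {T7, T12}; frequency 3 → {T10, T5}; frequency 4 → {T8}; frequency 5 → {T4, T9}. Every pair that conflicts lands in different frequencies.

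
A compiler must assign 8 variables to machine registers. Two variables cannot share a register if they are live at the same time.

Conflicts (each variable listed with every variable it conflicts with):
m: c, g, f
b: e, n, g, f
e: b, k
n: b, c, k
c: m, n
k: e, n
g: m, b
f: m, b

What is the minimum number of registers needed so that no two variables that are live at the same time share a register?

The cycle g-m-c-n-b-g has odd length 5, so it cannot be 2-colored; at least 3 registers are needed.
3 registers suffice: m=1, b=1, e=2, n=2, c=3, k=1, g=2, f=2. Each listed conflict is separated.

3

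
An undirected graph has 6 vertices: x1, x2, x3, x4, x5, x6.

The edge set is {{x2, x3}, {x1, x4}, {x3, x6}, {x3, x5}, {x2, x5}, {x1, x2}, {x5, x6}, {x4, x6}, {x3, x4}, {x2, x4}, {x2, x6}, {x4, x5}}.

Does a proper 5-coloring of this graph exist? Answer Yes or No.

Yes

The chromatic number is 5. x2, x3, x4, x5, x6 are pairwise adjacent (a clique of size 5), so at least 5 colors are needed.
5 colors suffice: color 1 → {x4}; color 2 → {x2}; color 3 → {x1, x6}; color 4 → {x3}; color 5 → {x5}.
That is already a proper 5-coloring.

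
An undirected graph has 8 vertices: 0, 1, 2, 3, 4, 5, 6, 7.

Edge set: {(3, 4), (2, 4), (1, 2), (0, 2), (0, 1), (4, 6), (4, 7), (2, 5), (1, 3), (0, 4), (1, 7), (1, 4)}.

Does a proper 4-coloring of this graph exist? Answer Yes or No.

The chromatic number is 4. 0, 1, 2, 4 are mutually adjacent (a clique of size 4), so at least 4 colors are needed.
4 colors suffice: color red → {4, 5}; color blue → {1, 6}; color green → {2, 3, 7}; color yellow → {0}.
That is already a proper 4-coloring.

Yes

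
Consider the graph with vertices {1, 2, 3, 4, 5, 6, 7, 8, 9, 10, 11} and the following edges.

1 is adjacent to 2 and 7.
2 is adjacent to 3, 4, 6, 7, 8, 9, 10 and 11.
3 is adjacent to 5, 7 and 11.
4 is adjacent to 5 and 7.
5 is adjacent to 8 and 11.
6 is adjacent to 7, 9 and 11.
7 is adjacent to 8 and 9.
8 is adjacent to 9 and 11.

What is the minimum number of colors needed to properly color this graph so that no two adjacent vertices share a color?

4

2, 7, 8, 9 are pairwise adjacent (a clique of size 4), so at least 4 colors are needed.
4 colors suffice: color a → {2, 5}; color b → {7, 10, 11}; color c → {1, 3, 4, 6, 8}; color d → {9}. Every edge joins two different colors.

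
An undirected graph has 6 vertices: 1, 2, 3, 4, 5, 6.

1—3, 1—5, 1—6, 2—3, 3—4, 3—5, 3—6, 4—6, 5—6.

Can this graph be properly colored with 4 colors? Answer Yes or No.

Yes

The chromatic number is 4. 1, 3, 5, 6 form a clique, so at least 4 colors are needed.
4 colors suffice: color red → {3}; color blue → {2, 6}; color green → {1, 4}; color yellow → {5}.
That is already a proper 4-coloring.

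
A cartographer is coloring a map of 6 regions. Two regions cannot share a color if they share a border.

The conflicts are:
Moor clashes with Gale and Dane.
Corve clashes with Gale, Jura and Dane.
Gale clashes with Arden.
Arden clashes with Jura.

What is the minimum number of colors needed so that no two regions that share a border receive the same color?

Corve and Dane conflict, so at least 2 colors are needed.
2 colors suffice: Moor=1, Corve=1, Gale=2, Arden=1, Jura=2, Dane=2. No two conflicting regions share a color.

2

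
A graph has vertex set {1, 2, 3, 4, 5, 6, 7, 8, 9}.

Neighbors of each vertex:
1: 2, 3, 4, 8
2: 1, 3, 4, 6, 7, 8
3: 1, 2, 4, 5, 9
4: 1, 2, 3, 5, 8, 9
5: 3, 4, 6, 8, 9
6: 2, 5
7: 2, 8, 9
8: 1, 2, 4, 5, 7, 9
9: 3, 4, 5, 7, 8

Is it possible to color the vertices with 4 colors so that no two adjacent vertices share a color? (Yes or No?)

Yes

The chromatic number is 4. 4, 5, 8, 9 are pairwise adjacent (a clique of size 4), so at least 4 colors are needed.
4 colors suffice: color a → {2, 9}; color b → {4, 6, 7}; color c → {3, 8}; color d → {1, 5}.
That is already a proper 4-coloring.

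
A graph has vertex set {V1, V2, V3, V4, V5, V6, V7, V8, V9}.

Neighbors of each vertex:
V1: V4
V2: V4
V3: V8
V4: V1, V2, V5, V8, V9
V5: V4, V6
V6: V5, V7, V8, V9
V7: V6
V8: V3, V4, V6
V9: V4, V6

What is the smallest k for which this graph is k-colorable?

V6 and V8 are adjacent, so at least 2 colors are needed.
One proper 2-coloring: V1=2, V2=2, V3=1, V4=1, V5=2, V6=1, V7=2, V8=2, V9=2. No two adjacent vertices share a color.

2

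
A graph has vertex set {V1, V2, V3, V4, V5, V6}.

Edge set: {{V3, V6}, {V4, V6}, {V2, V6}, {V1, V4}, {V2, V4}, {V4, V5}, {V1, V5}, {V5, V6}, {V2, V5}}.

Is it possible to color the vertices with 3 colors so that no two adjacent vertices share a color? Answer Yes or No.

No

V2, V4, V5, V6 are pairwise adjacent (a clique of size 4), so at least 4 colors are needed.
So 3 colors are not enough.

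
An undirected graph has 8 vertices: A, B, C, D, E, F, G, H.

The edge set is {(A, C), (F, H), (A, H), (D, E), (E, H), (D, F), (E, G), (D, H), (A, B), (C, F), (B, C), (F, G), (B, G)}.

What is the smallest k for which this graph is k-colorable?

3

D, F, H form a triangle, so at least 3 colors are needed.
3 colors suffice: color 1 → {A, E, F}; color 2 → {C, G, H}; color 3 → {B, D}. Every edge joins two different colors.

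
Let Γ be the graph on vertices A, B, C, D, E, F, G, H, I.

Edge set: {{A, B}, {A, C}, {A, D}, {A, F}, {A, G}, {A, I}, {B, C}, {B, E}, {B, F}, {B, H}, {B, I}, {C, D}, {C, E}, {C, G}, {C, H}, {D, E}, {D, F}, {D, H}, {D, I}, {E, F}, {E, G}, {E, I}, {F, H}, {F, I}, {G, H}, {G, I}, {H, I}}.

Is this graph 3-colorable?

B, E, F, I form a clique, so at least 4 colors are needed.
So 3 colors are not enough.

No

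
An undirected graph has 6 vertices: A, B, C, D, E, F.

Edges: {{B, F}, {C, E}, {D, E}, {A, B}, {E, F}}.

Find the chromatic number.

B and F are adjacent, so at least 2 colors are needed.
2 colors suffice: color 1 → {B, E}; color 2 → {A, C, D, F}. No two adjacent vertices share a color.

2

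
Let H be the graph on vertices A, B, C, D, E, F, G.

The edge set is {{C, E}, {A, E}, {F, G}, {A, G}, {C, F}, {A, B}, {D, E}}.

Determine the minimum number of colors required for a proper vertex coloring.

3

The cycle C-E-A-G-F-C has odd length 5, so it cannot be 2-colored; at least 3 colors are needed.
3 colors suffice: A=red, B=blue, C=green, D=red, E=blue, F=red, G=blue. Each edge has distinct colors on its endpoints.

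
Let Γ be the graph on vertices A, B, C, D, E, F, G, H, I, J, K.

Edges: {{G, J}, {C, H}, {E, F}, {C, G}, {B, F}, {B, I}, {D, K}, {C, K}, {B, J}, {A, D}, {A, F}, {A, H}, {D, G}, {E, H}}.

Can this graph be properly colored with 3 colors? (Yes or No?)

Yes

The chromatic number is 3. The cycle C-H-A-D-K-C has odd length 5, so it cannot be 2-colored; at least 3 colors are needed.
3 colors suffice: color red → {B, C, D, E}; color blue → {F, G, H, I, K}; color green → {A, J}.
That is already a proper 3-coloring.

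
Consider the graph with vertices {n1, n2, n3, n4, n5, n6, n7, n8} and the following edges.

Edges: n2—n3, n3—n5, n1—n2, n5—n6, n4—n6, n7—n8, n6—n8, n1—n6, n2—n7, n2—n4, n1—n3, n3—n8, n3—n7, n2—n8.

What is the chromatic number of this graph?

4

n2, n3, n7, n8 are mutually adjacent (a clique of size 4), so at least 4 colors are needed.
4 colors suffice: color 1 → {n3, n6}; color 2 → {n2, n5}; color 3 → {n1, n4, n8}; color 4 → {n7}. Each edge has distinct colors on its endpoints.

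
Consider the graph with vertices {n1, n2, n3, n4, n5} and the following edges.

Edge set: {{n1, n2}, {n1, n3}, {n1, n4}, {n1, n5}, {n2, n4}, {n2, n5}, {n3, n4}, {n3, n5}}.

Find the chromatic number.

n1, n3, n5 are mutually adjacent, so at least 3 colors are needed.
3 colors suffice: color 1 → {n1}; color 2 → {n2, n3}; color 3 → {n4, n5}. Every edge joins two different colors.

3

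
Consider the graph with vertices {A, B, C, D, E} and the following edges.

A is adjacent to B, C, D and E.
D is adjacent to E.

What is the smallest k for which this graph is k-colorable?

A, D, E are mutually adjacent, so at least 3 colors are needed.
3 colors suffice: color red → {A}; color blue → {B, C, D}; color green → {E}. Every edge joins two different colors.

3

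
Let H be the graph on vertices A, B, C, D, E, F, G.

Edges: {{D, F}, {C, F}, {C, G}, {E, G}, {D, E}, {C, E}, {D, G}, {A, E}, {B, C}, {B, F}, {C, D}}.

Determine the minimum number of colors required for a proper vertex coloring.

C, D, E, G are pairwise adjacent (a clique of size 4), so at least 4 colors are needed.
A valid assignment using 4 colors: A=red, B=green, C=red, D=green, E=blue, F=blue, G=yellow. Every edge joins two different colors.

4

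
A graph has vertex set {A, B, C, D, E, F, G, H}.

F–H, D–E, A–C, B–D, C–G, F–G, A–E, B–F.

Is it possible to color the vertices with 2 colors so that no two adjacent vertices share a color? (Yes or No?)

No

The cycle C-G-F-B-D-E-A-C has odd length 7, so it cannot be 2-colored; at least 3 colors are needed.
So 2 colors are not enough.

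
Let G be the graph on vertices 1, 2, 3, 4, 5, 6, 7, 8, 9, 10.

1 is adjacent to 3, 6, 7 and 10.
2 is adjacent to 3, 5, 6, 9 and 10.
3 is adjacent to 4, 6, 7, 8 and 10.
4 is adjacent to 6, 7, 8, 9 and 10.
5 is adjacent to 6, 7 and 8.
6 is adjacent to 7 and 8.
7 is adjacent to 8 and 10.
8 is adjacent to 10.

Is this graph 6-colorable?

The chromatic number is 5. 3, 4, 6, 7, 8 are pairwise adjacent (a clique of size 5), so at least 5 colors are needed.
One proper 5-coloring: 1=yellow, 2=blue, 3=green, 4=purple, 5=green, 6=red, 7=blue, 8=yellow, 9=red, 10=red.
Since 6 ≥ 5, a proper 6-coloring certainly exists.

Yes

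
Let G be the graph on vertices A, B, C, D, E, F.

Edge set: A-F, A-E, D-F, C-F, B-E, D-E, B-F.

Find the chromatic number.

2

D and E are adjacent, so at least 2 colors are needed.
A valid assignment using 2 colors: A=2, B=2, C=2, D=2, E=1, F=1. Every edge joins two different colors.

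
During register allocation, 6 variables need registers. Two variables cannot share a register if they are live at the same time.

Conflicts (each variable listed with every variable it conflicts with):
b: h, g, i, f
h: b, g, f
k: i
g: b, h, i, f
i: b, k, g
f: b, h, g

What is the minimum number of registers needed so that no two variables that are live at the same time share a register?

b, h, g, f pairwise conflict, so at least 4 registers are needed.
A valid assignment using 4 registers: b=2, h=4, k=1, g=1, i=3, f=3. Every pair that conflicts lands in different registers.

4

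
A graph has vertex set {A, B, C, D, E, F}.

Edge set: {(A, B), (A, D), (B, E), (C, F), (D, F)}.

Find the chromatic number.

2

D and F are adjacent, so at least 2 colors are needed.
2 colors suffice: A=2, B=1, C=1, D=1, E=2, F=2. Every edge joins two different colors.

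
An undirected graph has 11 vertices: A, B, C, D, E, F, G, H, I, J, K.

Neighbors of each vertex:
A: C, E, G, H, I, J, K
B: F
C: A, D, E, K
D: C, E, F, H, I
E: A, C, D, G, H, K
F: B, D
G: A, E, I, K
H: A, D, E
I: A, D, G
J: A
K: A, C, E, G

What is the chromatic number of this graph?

4

A, E, G, K form a clique, so at least 4 colors are needed.
4 colors suffice: color red → {A, B, D}; color blue → {E, F, I, J}; color green → {C, G, H}; color yellow → {K}. Each edge has distinct colors on its endpoints.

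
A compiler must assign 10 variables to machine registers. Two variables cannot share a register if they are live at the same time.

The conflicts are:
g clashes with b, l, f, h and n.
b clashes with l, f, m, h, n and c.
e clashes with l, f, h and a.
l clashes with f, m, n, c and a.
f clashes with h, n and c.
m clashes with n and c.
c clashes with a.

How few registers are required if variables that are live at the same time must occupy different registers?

g, b, l, f, n all conflict with each other, so at least 5 registers are needed.
A valid assignment using 5 registers: g=4, b=2, e=2, l=1, f=3, m=3, h=1, n=5, c=4, a=3. Every pair that conflicts lands in different registers.

5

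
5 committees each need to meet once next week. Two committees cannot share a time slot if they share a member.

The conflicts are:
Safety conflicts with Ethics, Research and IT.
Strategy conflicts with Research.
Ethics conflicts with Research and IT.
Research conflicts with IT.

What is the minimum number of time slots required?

4

Safety, Ethics, Research, IT pairwise conflict, so at least 4 time slots are needed.
A valid assignment using 4 time slots: Safety=3, Strategy=2, Ethics=4, Research=1, IT=2. Each listed conflict is separated.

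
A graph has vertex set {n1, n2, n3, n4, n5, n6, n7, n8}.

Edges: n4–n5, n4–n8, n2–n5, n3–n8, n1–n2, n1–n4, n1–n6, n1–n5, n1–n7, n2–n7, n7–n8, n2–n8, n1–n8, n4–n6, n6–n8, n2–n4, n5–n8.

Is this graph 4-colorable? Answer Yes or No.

n1, n2, n4, n5, n8 form a clique, so at least 5 colors are needed.
So 4 colors are not enough.

No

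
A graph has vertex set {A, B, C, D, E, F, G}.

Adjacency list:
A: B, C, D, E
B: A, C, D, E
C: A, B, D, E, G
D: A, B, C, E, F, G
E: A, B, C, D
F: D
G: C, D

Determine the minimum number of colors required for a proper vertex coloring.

A, B, C, D, E are mutually adjacent (a clique of size 5), so at least 5 colors are needed.
5 colors suffice: color 1 → {D}; color 2 → {C, F}; color 3 → {B, G}; color 4 → {E}; color 5 → {A}. No two adjacent vertices share a color.

5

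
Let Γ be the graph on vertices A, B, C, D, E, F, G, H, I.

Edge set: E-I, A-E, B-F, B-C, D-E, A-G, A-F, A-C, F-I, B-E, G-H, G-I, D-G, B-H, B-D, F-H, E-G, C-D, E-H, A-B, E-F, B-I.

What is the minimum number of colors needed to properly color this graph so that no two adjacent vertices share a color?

4

B, E, F, I form a clique, so at least 4 colors are needed.
One proper 4-coloring: A=4, B=2, C=1, D=3, E=1, F=3, G=2, H=4, I=4. Each edge has distinct colors on its endpoints.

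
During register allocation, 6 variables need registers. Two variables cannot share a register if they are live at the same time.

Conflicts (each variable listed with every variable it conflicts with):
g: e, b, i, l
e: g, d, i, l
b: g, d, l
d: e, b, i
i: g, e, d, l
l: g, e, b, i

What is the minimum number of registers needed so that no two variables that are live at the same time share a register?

g, e, i, l are mutually in conflict, so at least 4 registers are needed.
Using 4 registers: g=3, e=1, b=1, d=3, i=2, l=4. No two conflicting variables share a register.

4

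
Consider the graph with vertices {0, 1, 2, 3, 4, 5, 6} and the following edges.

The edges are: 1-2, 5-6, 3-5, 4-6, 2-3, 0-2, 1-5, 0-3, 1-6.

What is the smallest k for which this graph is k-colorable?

0, 2, 3 are mutually adjacent, so at least 3 colors are needed.
A valid assignment using 3 colors: 0=green, 1=blue, 2=red, 3=blue, 4=blue, 5=green, 6=red. Every edge joins two different colors.

3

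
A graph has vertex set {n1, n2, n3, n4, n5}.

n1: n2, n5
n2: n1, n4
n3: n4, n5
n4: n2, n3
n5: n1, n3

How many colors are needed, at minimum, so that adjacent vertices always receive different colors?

The cycle n4-n3-n5-n1-n2-n4 has odd length 5, so it cannot be 2-colored; at least 3 colors are needed.
A valid assignment using 3 colors: n1=2, n2=3, n3=2, n4=1, n5=1. Each edge has distinct colors on its endpoints.

3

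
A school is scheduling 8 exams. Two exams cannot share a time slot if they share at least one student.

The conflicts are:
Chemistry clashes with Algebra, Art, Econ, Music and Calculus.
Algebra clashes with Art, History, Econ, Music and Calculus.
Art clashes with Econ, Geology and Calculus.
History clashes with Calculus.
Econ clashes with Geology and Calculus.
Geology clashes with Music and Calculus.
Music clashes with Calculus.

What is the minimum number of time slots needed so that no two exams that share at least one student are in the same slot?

5

Chemistry, Algebra, Art, Econ, Calculus all conflict with each other, so at least 5 time slots are needed.
5 time slots suffice: time slot 1 → {Calculus}; time slot 2 → {Algebra, Geology}; time slot 3 → {Art, History, Music}; time slot 4 → {Econ}; time slot 5 → {Chemistry}. Each listed conflict is separated.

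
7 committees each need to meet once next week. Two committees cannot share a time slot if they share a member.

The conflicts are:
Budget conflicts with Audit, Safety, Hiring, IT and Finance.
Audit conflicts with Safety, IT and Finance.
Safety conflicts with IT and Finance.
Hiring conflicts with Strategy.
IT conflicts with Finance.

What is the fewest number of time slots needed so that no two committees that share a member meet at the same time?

5

Budget, Audit, Safety, IT, Finance pairwise conflict, so at least 5 time slots are needed.
A valid assignment using 5 time slots: Budget=1, Audit=3, Safety=4, Hiring=2, IT=2, Finance=5, Strategy=1. Each listed conflict is separated.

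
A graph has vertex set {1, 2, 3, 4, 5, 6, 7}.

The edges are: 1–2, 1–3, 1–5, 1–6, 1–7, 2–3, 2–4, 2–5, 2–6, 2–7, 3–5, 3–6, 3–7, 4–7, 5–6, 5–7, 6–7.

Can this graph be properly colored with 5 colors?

No

1, 2, 3, 5, 6, 7 are pairwise adjacent (a clique of size 6), so at least 6 colors are needed.
So 5 colors are not enough.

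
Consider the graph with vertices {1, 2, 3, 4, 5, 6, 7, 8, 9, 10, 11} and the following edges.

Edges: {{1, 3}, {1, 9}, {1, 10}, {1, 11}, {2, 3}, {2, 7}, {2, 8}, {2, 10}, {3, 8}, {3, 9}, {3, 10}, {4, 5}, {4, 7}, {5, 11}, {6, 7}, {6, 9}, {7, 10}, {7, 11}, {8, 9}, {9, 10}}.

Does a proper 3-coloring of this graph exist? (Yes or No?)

1, 3, 9, 10 are pairwise adjacent (a clique of size 4), so at least 4 colors are needed.
So 3 colors are not enough.

No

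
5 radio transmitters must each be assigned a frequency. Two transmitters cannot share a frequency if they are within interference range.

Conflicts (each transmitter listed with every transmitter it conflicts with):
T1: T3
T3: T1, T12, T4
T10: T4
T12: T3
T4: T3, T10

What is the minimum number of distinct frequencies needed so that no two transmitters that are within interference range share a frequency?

T3 and T12 conflict, so at least 2 frequencies are needed.
2 frequencies suffice: frequency 1 → {T3, T10}; frequency 2 → {T1, T12, T4}. No two conflicting transmitters share a frequency.

2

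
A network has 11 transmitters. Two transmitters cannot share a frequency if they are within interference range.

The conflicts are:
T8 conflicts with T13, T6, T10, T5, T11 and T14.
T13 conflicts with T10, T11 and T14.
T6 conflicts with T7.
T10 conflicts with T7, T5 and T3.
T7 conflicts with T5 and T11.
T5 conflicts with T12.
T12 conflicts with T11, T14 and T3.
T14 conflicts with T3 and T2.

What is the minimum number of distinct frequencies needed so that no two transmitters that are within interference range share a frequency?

3

T10, T7, T5 are mutually in conflict, so at least 3 frequencies are needed.
3 frequencies suffice: T8=1, T13=3, T6=2, T10=2, T7=1, T5=3, T12=1, T11=2, T14=2, T3=3, T2=1. Every pair that conflicts lands in different frequencies.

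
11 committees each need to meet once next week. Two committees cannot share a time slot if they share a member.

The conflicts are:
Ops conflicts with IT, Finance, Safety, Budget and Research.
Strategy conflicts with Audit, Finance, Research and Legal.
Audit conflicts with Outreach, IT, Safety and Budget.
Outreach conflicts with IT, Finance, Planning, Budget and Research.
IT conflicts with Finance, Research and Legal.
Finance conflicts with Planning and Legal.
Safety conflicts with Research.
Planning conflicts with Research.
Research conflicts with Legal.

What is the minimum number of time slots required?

3

Ops, Safety, Research are mutually in conflict, so at least 3 time slots are needed.
Using 3 time slots: Ops=2, Strategy=3, Audit=1, Outreach=2, IT=3, Finance=1, Safety=3, Planning=3, Budget=3, Research=1, Legal=2. No two conflicting committees share a time slot.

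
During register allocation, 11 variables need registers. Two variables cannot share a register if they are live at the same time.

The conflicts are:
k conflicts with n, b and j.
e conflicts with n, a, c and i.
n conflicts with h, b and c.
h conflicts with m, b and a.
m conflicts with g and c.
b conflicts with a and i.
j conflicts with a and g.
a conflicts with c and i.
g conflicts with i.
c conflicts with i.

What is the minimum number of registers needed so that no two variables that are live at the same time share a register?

e, a, c, i all conflict with each other, so at least 4 registers are needed.
4 registers suffice: register 1 → {n, a, g}; register 2 → {b, j, c}; register 3 → {k, h, i}; register 4 → {e, m}. Every pair that conflicts lands in different registers.

4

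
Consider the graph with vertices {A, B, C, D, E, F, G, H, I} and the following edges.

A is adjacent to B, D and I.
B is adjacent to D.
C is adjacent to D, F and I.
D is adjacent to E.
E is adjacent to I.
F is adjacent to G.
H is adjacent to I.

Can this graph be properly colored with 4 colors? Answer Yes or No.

Yes

The chromatic number is 3. A, B, D are pairwise adjacent, so at least 3 colors are needed.
3 colors suffice: color red → {D, F, I}; color blue → {A, C, E, G, H}; color green → {B}.
Since 4 ≥ 3, a proper 4-coloring certainly exists.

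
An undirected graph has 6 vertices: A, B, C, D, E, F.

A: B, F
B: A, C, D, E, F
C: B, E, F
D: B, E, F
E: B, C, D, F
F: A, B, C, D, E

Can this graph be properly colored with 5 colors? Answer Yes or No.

The chromatic number is 4. B, D, E, F are pairwise adjacent (a clique of size 4), so at least 4 colors are needed.
4 colors suffice: color 1 → {B}; color 2 → {F}; color 3 → {A, E}; color 4 → {C, D}.
Since 5 ≥ 4, a proper 5-coloring certainly exists.

Yes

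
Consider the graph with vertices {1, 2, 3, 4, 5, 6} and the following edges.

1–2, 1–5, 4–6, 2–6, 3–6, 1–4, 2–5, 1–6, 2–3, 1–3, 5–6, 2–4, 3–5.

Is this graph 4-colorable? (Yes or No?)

1, 2, 3, 5, 6 form a clique, so at least 5 colors are needed.
So 4 colors are not enough.

No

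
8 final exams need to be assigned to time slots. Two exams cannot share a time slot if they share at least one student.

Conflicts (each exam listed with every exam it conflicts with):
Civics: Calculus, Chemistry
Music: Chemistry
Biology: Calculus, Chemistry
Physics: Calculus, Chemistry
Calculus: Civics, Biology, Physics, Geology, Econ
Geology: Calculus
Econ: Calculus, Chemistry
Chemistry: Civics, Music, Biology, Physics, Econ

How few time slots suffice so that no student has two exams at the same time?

Econ and Chemistry conflict, so at least 2 time slots are needed.
2 time slots suffice: time slot 1 → {Calculus, Chemistry}; time slot 2 → {Civics, Music, Biology, Physics, Geology, Econ}. Each listed conflict is separated.

2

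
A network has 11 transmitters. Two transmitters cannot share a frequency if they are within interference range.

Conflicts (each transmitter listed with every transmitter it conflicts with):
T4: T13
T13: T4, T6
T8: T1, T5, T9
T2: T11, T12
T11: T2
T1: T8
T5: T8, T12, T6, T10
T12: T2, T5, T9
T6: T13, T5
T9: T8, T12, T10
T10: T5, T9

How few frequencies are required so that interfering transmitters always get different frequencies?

2

T2 and T12 conflict, so at least 2 frequencies are needed.
2 frequencies suffice: T4=2, T13=1, T8=2, T2=1, T11=2, T1=1, T5=1, T12=2, T6=2, T9=1, T10=2. No two conflicting transmitters share a frequency.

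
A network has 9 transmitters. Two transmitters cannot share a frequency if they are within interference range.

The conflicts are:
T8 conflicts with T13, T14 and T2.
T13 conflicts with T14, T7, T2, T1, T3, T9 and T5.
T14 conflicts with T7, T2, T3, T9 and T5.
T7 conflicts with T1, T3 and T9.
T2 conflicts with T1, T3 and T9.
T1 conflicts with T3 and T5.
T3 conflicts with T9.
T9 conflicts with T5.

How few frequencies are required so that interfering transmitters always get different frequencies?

T13, T14, T2, T3, T9 are mutually in conflict, so at least 5 frequencies are needed.
5 frequencies suffice: frequency 1 → {T13}; frequency 2 → {T14, T1}; frequency 3 → {T8, T9}; frequency 4 → {T7, T2, T5}; frequency 5 → {T3}. Each listed conflict is separated.

5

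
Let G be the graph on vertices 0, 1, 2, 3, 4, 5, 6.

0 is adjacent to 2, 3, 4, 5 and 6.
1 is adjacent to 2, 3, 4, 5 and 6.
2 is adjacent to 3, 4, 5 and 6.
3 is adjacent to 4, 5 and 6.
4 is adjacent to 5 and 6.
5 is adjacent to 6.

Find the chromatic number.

6

1, 2, 3, 4, 5, 6 are pairwise adjacent (a clique of size 6), so at least 6 colors are needed.
One proper 6-coloring: 0=f, 1=f, 2=d, 3=a, 4=b, 5=c, 6=e. Every edge joins two different colors.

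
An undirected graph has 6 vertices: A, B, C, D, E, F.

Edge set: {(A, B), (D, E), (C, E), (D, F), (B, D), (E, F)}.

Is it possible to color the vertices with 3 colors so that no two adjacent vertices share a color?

Yes

The chromatic number is 3. D, E, F are pairwise adjacent, so at least 3 colors are needed.
3 colors suffice: color 1 → {A, C, D}; color 2 → {B, E}; color 3 → {F}.
That is already a proper 3-coloring.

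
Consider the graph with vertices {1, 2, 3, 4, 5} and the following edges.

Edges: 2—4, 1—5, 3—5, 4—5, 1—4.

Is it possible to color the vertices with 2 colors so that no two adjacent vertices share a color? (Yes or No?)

No

1, 4, 5 are pairwise adjacent, so at least 3 colors are needed.
So 2 colors are not enough.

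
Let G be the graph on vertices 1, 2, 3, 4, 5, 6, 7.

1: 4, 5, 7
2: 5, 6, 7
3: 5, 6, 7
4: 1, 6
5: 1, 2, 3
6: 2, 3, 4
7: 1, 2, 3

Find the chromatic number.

3

The cycle 5-2-6-4-1-5 has odd length 5, so it cannot be 2-colored; at least 3 colors are needed.
One proper 3-coloring: 1=a, 2=b, 3=b, 4=b, 5=c, 6=a, 7=c. Each edge has distinct colors on its endpoints.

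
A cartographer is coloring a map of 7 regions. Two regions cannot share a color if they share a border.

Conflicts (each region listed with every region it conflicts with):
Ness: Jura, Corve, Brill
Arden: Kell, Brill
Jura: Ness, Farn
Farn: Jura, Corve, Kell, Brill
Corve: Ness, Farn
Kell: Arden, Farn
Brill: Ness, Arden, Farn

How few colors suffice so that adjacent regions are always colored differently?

2

Farn and Brill conflict, so at least 2 colors are needed.
One proper 2-coloring: Ness=1, Arden=1, Jura=2, Farn=1, Corve=2, Kell=2, Brill=2. Every pair that conflicts lands in different colors.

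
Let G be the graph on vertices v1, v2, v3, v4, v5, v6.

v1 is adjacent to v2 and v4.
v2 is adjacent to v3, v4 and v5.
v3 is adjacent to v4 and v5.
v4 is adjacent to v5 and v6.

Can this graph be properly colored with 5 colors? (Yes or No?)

Yes

The chromatic number is 4. v2, v3, v4, v5 form a clique, so at least 4 colors are needed.
One proper 4-coloring: v1=G, v2=B, v3=G, v4=R, v5=Y, v6=B.
Since 5 ≥ 4, a proper 5-coloring certainly exists.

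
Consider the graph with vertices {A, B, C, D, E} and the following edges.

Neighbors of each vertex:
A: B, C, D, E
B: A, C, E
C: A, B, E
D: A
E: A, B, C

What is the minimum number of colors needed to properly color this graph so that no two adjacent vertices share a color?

A, B, C, E are pairwise adjacent (a clique of size 4), so at least 4 colors are needed.
4 colors suffice: A=red, B=yellow, C=green, D=blue, E=blue. Every edge joins two different colors.

4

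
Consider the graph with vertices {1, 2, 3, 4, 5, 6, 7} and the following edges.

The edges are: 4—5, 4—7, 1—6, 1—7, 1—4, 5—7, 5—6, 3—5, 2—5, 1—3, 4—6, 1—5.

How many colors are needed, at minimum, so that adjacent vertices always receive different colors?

4

1, 4, 5, 7 are mutually adjacent (a clique of size 4), so at least 4 colors are needed.
4 colors suffice: color red → {5}; color blue → {1, 2}; color green → {3, 4}; color yellow → {6, 7}. No two adjacent vertices share a color.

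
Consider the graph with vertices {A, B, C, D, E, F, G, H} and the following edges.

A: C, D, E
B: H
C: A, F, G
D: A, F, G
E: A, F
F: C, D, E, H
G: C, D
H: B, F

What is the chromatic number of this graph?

C and F are adjacent, so at least 2 colors are needed.
2 colors suffice: A=1, B=1, C=2, D=2, E=2, F=1, G=1, H=2. Every edge joins two different colors.

2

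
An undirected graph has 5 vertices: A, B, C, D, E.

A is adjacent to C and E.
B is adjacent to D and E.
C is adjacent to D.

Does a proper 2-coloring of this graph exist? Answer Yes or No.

The cycle A-C-D-B-E-A has odd length 5, so it cannot be 2-colored; at least 3 colors are needed.
So 2 colors are not enough.

No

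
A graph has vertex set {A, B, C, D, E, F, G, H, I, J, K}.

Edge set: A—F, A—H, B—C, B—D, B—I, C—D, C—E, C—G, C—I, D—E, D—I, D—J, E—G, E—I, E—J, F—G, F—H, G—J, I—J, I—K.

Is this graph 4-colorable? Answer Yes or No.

The chromatic number is 4. B, C, D, I are mutually adjacent (a clique of size 4), so at least 4 colors are needed.
One proper 4-coloring: A=3, B=4, C=3, D=2, E=4, F=2, G=1, H=1, I=1, J=3, K=2.
That is already a proper 4-coloring.

Yes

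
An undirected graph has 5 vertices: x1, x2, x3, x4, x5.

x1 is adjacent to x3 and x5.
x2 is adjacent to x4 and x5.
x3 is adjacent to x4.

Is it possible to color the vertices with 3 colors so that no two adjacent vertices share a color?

Yes

The chromatic number is 3. The cycle x5-x1-x3-x4-x2-x5 has odd length 5, so it cannot be 2-colored; at least 3 colors are needed.
One proper 3-coloring: x1=2, x2=1, x3=1, x4=2, x5=3.
That is already a proper 3-coloring.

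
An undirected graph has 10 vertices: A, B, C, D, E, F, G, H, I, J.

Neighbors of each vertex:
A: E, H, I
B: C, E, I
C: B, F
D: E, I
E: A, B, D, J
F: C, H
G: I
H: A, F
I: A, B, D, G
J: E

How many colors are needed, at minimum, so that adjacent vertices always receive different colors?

2

G and I are adjacent, so at least 2 colors are needed.
2 colors suffice: color red → {C, E, H, I}; color blue → {A, B, D, F, G, J}. Every edge joins two different colors.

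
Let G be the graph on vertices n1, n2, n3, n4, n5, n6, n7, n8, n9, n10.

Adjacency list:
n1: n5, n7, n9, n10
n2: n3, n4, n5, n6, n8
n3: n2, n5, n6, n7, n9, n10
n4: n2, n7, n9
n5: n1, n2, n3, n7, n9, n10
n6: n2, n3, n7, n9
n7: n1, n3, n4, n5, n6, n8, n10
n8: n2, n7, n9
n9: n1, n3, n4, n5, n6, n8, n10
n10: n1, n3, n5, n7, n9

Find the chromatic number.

4

n1, n5, n7, n10 are mutually adjacent (a clique of size 4), so at least 4 colors are needed.
A valid assignment using 4 colors: n1=2, n2=1, n3=2, n4=2, n5=3, n6=3, n7=1, n8=2, n9=1, n10=4. No two adjacent vertices share a color.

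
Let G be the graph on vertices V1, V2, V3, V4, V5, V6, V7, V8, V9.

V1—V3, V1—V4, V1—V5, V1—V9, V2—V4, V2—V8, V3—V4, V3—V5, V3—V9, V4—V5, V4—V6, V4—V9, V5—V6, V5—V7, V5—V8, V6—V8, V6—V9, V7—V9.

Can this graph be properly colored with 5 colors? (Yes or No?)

Yes

The chromatic number is 4. V1, V3, V4, V9 form a clique, so at least 4 colors are needed.
4 colors suffice: V1=3, V2=2, V3=4, V4=1, V5=2, V6=3, V7=1, V8=1, V9=2.
Since 5 ≥ 4, a proper 5-coloring certainly exists.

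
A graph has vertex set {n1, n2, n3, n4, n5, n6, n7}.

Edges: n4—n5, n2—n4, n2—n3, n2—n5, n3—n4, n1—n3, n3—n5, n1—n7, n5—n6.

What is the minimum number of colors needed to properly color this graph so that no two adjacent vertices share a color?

n2, n3, n4, n5 form a clique, so at least 4 colors are needed.
4 colors suffice: color 1 → {n1, n5}; color 2 → {n3, n6, n7}; color 3 → {n4}; color 4 → {n2}. Every edge joins two different colors.

4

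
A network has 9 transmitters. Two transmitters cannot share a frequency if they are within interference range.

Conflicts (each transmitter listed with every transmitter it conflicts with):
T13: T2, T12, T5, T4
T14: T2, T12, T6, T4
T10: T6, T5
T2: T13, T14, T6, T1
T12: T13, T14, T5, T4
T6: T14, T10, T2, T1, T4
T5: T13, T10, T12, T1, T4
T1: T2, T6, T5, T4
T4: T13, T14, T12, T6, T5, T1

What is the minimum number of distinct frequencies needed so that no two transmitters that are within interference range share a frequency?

4

T13, T12, T5, T4 pairwise conflict, so at least 4 frequencies are needed.
Using 4 frequencies: T13=4, T14=4, T10=1, T2=1, T12=3, T6=2, T5=2, T1=3, T4=1. No two conflicting transmitters share a frequency.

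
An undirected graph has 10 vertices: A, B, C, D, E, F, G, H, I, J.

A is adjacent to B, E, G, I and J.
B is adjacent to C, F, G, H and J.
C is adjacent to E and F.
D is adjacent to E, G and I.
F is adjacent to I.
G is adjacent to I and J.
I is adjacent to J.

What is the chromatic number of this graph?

4

A, B, G, J are pairwise adjacent (a clique of size 4), so at least 4 colors are needed.
4 colors suffice: A=green, B=red, C=green, D=green, E=red, F=blue, G=blue, H=blue, I=red, J=yellow. No two adjacent vertices share a color.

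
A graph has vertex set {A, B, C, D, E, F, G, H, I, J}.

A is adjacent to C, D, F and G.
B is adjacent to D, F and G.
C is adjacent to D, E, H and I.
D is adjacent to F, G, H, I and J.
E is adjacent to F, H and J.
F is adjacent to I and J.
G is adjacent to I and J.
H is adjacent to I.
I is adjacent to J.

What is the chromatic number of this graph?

4

C, D, H, I are pairwise adjacent (a clique of size 4), so at least 4 colors are needed.
4 colors suffice: color 1 → {D, E}; color 2 → {A, B, I}; color 3 → {C, F, G}; color 4 → {H, J}. No two adjacent vertices share a color.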